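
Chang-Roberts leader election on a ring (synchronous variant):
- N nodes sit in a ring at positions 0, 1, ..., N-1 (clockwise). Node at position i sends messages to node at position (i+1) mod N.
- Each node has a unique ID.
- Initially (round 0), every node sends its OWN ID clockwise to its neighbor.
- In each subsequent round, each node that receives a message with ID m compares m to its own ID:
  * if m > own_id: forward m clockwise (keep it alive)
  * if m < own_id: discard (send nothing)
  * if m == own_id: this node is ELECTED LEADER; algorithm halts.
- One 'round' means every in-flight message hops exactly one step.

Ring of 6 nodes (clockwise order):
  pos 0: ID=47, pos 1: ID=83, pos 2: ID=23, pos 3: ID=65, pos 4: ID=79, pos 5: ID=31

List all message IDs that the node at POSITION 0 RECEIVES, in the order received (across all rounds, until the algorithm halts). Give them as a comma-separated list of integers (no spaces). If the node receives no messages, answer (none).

Round 1: pos1(id83) recv 47: drop; pos2(id23) recv 83: fwd; pos3(id65) recv 23: drop; pos4(id79) recv 65: drop; pos5(id31) recv 79: fwd; pos0(id47) recv 31: drop
Round 2: pos3(id65) recv 83: fwd; pos0(id47) recv 79: fwd
Round 3: pos4(id79) recv 83: fwd; pos1(id83) recv 79: drop
Round 4: pos5(id31) recv 83: fwd
Round 5: pos0(id47) recv 83: fwd
Round 6: pos1(id83) recv 83: ELECTED

Answer: 31,79,83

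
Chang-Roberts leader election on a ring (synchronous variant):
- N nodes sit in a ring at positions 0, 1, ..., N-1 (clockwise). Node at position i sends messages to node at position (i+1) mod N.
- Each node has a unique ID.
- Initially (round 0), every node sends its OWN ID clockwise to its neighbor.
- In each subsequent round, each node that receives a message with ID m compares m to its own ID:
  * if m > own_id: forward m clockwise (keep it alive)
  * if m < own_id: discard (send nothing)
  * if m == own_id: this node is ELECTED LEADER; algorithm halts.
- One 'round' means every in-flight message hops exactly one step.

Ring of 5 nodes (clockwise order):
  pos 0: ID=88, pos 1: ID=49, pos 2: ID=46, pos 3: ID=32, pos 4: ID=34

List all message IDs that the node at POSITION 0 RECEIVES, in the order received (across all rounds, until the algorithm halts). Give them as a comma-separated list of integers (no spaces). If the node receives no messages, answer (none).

Round 1: pos1(id49) recv 88: fwd; pos2(id46) recv 49: fwd; pos3(id32) recv 46: fwd; pos4(id34) recv 32: drop; pos0(id88) recv 34: drop
Round 2: pos2(id46) recv 88: fwd; pos3(id32) recv 49: fwd; pos4(id34) recv 46: fwd
Round 3: pos3(id32) recv 88: fwd; pos4(id34) recv 49: fwd; pos0(id88) recv 46: drop
Round 4: pos4(id34) recv 88: fwd; pos0(id88) recv 49: drop
Round 5: pos0(id88) recv 88: ELECTED

Answer: 34,46,49,88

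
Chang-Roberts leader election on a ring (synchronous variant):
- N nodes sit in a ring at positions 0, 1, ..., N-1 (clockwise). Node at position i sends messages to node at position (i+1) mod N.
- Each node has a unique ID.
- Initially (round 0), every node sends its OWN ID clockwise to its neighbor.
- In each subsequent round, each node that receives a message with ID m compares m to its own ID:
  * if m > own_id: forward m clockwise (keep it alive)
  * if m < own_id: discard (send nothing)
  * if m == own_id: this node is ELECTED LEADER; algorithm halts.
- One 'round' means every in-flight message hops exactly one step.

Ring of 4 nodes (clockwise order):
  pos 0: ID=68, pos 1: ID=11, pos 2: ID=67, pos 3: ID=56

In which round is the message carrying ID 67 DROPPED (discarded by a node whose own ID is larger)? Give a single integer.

Round 1: pos1(id11) recv 68: fwd; pos2(id67) recv 11: drop; pos3(id56) recv 67: fwd; pos0(id68) recv 56: drop
Round 2: pos2(id67) recv 68: fwd; pos0(id68) recv 67: drop
Round 3: pos3(id56) recv 68: fwd
Round 4: pos0(id68) recv 68: ELECTED
Message ID 67 originates at pos 2; dropped at pos 0 in round 2

Answer: 2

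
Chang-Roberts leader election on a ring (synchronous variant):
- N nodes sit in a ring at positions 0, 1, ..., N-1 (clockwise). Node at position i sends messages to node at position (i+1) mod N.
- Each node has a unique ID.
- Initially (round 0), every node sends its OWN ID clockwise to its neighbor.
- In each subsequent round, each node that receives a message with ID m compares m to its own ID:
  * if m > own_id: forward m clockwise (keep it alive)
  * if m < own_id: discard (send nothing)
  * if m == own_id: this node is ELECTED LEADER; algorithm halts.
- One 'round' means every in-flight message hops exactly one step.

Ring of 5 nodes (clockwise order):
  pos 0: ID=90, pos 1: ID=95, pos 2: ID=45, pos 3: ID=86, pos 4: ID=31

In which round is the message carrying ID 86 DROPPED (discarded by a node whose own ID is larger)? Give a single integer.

Answer: 2

Derivation:
Round 1: pos1(id95) recv 90: drop; pos2(id45) recv 95: fwd; pos3(id86) recv 45: drop; pos4(id31) recv 86: fwd; pos0(id90) recv 31: drop
Round 2: pos3(id86) recv 95: fwd; pos0(id90) recv 86: drop
Round 3: pos4(id31) recv 95: fwd
Round 4: pos0(id90) recv 95: fwd
Round 5: pos1(id95) recv 95: ELECTED
Message ID 86 originates at pos 3; dropped at pos 0 in round 2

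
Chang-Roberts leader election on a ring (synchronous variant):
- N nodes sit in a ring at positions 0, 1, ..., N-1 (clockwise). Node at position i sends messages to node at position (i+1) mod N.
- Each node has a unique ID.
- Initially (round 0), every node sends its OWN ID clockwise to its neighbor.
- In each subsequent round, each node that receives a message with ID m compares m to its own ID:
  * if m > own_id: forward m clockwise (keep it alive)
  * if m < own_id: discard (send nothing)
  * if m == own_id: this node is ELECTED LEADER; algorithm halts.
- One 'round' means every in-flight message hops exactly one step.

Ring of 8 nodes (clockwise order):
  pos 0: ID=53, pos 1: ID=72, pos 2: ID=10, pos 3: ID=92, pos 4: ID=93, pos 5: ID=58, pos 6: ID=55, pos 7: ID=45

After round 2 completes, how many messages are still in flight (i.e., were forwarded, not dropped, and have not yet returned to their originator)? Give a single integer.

Round 1: pos1(id72) recv 53: drop; pos2(id10) recv 72: fwd; pos3(id92) recv 10: drop; pos4(id93) recv 92: drop; pos5(id58) recv 93: fwd; pos6(id55) recv 58: fwd; pos7(id45) recv 55: fwd; pos0(id53) recv 45: drop
Round 2: pos3(id92) recv 72: drop; pos6(id55) recv 93: fwd; pos7(id45) recv 58: fwd; pos0(id53) recv 55: fwd
After round 2: 3 messages still in flight

Answer: 3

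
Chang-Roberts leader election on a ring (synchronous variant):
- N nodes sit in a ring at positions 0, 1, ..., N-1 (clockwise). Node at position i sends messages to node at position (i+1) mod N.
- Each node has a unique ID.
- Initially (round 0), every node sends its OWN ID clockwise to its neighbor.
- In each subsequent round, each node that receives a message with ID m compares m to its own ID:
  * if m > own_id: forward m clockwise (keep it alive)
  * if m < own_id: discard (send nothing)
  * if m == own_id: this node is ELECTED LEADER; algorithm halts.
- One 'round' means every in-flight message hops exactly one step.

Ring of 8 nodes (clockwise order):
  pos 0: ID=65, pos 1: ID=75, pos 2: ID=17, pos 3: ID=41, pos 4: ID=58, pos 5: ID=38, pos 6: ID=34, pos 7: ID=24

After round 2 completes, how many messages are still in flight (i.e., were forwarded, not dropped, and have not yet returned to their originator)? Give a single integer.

Round 1: pos1(id75) recv 65: drop; pos2(id17) recv 75: fwd; pos3(id41) recv 17: drop; pos4(id58) recv 41: drop; pos5(id38) recv 58: fwd; pos6(id34) recv 38: fwd; pos7(id24) recv 34: fwd; pos0(id65) recv 24: drop
Round 2: pos3(id41) recv 75: fwd; pos6(id34) recv 58: fwd; pos7(id24) recv 38: fwd; pos0(id65) recv 34: drop
After round 2: 3 messages still in flight

Answer: 3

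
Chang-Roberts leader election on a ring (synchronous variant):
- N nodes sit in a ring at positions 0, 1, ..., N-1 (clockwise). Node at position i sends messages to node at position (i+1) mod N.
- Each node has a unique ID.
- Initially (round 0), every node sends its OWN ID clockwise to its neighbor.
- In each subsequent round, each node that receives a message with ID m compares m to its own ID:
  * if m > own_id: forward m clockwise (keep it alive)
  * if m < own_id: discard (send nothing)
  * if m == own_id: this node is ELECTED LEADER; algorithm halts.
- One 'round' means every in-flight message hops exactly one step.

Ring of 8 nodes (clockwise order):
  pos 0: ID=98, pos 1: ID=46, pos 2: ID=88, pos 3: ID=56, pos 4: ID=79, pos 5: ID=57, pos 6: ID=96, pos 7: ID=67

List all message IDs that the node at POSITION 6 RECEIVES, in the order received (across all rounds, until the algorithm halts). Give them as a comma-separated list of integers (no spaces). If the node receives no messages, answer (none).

Answer: 57,79,88,98

Derivation:
Round 1: pos1(id46) recv 98: fwd; pos2(id88) recv 46: drop; pos3(id56) recv 88: fwd; pos4(id79) recv 56: drop; pos5(id57) recv 79: fwd; pos6(id96) recv 57: drop; pos7(id67) recv 96: fwd; pos0(id98) recv 67: drop
Round 2: pos2(id88) recv 98: fwd; pos4(id79) recv 88: fwd; pos6(id96) recv 79: drop; pos0(id98) recv 96: drop
Round 3: pos3(id56) recv 98: fwd; pos5(id57) recv 88: fwd
Round 4: pos4(id79) recv 98: fwd; pos6(id96) recv 88: drop
Round 5: pos5(id57) recv 98: fwd
Round 6: pos6(id96) recv 98: fwd
Round 7: pos7(id67) recv 98: fwd
Round 8: pos0(id98) recv 98: ELECTED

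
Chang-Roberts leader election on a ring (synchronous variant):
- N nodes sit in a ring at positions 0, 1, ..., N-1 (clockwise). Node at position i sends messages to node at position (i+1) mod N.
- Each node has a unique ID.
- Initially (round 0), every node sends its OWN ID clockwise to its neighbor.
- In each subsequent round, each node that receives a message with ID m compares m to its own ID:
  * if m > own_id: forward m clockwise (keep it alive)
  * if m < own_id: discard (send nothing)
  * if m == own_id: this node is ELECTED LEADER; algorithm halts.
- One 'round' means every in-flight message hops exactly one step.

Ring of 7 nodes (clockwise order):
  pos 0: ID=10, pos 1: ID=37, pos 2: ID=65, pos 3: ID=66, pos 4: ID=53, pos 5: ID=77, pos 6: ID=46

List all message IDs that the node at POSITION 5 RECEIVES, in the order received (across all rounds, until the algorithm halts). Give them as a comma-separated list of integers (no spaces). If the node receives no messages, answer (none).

Answer: 53,66,77

Derivation:
Round 1: pos1(id37) recv 10: drop; pos2(id65) recv 37: drop; pos3(id66) recv 65: drop; pos4(id53) recv 66: fwd; pos5(id77) recv 53: drop; pos6(id46) recv 77: fwd; pos0(id10) recv 46: fwd
Round 2: pos5(id77) recv 66: drop; pos0(id10) recv 77: fwd; pos1(id37) recv 46: fwd
Round 3: pos1(id37) recv 77: fwd; pos2(id65) recv 46: drop
Round 4: pos2(id65) recv 77: fwd
Round 5: pos3(id66) recv 77: fwd
Round 6: pos4(id53) recv 77: fwd
Round 7: pos5(id77) recv 77: ELECTED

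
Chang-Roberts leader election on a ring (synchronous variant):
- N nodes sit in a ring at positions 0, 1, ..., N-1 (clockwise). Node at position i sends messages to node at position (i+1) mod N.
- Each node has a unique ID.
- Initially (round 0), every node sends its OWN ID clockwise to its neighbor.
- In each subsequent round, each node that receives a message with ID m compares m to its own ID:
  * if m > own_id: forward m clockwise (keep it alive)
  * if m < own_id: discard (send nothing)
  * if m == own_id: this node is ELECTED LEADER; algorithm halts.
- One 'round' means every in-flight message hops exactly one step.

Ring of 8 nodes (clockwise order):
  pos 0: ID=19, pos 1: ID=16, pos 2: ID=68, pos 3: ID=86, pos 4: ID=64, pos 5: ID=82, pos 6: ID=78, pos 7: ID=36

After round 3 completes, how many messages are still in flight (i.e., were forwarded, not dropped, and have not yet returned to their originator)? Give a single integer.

Answer: 3

Derivation:
Round 1: pos1(id16) recv 19: fwd; pos2(id68) recv 16: drop; pos3(id86) recv 68: drop; pos4(id64) recv 86: fwd; pos5(id82) recv 64: drop; pos6(id78) recv 82: fwd; pos7(id36) recv 78: fwd; pos0(id19) recv 36: fwd
Round 2: pos2(id68) recv 19: drop; pos5(id82) recv 86: fwd; pos7(id36) recv 82: fwd; pos0(id19) recv 78: fwd; pos1(id16) recv 36: fwd
Round 3: pos6(id78) recv 86: fwd; pos0(id19) recv 82: fwd; pos1(id16) recv 78: fwd; pos2(id68) recv 36: drop
After round 3: 3 messages still in flight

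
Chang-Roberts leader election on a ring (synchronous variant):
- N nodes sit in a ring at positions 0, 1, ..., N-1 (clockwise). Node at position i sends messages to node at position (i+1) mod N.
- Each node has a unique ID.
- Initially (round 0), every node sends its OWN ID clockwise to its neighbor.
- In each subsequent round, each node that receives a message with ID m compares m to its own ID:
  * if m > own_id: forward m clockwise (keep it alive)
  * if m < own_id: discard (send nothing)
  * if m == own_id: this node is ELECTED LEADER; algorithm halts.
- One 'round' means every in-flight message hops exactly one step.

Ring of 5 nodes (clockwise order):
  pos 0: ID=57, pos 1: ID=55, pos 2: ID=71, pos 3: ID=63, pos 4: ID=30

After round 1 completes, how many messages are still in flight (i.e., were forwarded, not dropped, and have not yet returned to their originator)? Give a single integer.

Answer: 3

Derivation:
Round 1: pos1(id55) recv 57: fwd; pos2(id71) recv 55: drop; pos3(id63) recv 71: fwd; pos4(id30) recv 63: fwd; pos0(id57) recv 30: drop
After round 1: 3 messages still in flight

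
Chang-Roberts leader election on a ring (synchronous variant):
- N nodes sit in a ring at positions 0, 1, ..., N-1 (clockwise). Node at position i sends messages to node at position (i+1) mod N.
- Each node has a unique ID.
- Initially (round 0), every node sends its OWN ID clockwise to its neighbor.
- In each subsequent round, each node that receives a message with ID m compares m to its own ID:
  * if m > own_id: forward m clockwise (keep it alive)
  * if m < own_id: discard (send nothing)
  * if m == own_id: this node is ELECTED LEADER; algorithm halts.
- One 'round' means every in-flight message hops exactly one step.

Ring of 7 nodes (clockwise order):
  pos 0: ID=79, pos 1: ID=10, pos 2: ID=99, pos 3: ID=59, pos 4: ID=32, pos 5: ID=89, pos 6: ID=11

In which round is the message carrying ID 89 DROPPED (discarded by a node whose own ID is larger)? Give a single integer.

Answer: 4

Derivation:
Round 1: pos1(id10) recv 79: fwd; pos2(id99) recv 10: drop; pos3(id59) recv 99: fwd; pos4(id32) recv 59: fwd; pos5(id89) recv 32: drop; pos6(id11) recv 89: fwd; pos0(id79) recv 11: drop
Round 2: pos2(id99) recv 79: drop; pos4(id32) recv 99: fwd; pos5(id89) recv 59: drop; pos0(id79) recv 89: fwd
Round 3: pos5(id89) recv 99: fwd; pos1(id10) recv 89: fwd
Round 4: pos6(id11) recv 99: fwd; pos2(id99) recv 89: drop
Round 5: pos0(id79) recv 99: fwd
Round 6: pos1(id10) recv 99: fwd
Round 7: pos2(id99) recv 99: ELECTED
Message ID 89 originates at pos 5; dropped at pos 2 in round 4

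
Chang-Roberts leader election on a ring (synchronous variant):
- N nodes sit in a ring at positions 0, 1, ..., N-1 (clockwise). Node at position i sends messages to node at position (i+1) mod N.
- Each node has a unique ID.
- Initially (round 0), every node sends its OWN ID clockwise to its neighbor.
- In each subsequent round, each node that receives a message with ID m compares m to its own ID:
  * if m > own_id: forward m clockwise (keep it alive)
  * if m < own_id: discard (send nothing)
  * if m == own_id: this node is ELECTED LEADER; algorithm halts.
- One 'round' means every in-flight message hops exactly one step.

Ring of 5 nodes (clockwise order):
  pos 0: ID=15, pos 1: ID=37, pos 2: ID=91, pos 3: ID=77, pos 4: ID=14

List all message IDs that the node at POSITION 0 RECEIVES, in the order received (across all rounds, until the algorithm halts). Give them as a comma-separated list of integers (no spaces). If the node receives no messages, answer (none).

Answer: 14,77,91

Derivation:
Round 1: pos1(id37) recv 15: drop; pos2(id91) recv 37: drop; pos3(id77) recv 91: fwd; pos4(id14) recv 77: fwd; pos0(id15) recv 14: drop
Round 2: pos4(id14) recv 91: fwd; pos0(id15) recv 77: fwd
Round 3: pos0(id15) recv 91: fwd; pos1(id37) recv 77: fwd
Round 4: pos1(id37) recv 91: fwd; pos2(id91) recv 77: drop
Round 5: pos2(id91) recv 91: ELECTED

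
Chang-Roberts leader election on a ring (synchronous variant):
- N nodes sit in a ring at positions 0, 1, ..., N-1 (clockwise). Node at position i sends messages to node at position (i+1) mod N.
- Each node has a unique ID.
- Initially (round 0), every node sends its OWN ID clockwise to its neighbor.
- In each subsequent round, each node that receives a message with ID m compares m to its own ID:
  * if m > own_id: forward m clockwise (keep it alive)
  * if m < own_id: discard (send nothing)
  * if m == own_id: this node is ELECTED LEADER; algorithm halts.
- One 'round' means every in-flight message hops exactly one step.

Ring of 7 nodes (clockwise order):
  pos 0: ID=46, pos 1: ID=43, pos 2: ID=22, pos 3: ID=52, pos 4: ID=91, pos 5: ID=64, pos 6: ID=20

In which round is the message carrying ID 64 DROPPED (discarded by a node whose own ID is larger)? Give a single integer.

Round 1: pos1(id43) recv 46: fwd; pos2(id22) recv 43: fwd; pos3(id52) recv 22: drop; pos4(id91) recv 52: drop; pos5(id64) recv 91: fwd; pos6(id20) recv 64: fwd; pos0(id46) recv 20: drop
Round 2: pos2(id22) recv 46: fwd; pos3(id52) recv 43: drop; pos6(id20) recv 91: fwd; pos0(id46) recv 64: fwd
Round 3: pos3(id52) recv 46: drop; pos0(id46) recv 91: fwd; pos1(id43) recv 64: fwd
Round 4: pos1(id43) recv 91: fwd; pos2(id22) recv 64: fwd
Round 5: pos2(id22) recv 91: fwd; pos3(id52) recv 64: fwd
Round 6: pos3(id52) recv 91: fwd; pos4(id91) recv 64: drop
Round 7: pos4(id91) recv 91: ELECTED
Message ID 64 originates at pos 5; dropped at pos 4 in round 6

Answer: 6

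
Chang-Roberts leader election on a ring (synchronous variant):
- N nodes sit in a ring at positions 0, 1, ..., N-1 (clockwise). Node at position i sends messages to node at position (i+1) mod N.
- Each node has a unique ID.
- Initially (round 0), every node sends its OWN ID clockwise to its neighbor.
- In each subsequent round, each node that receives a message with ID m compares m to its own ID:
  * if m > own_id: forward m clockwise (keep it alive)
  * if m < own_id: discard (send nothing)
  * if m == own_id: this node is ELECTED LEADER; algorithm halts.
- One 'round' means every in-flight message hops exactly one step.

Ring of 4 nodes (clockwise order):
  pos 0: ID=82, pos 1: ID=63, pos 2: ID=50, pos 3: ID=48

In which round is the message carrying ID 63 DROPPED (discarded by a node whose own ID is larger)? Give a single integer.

Round 1: pos1(id63) recv 82: fwd; pos2(id50) recv 63: fwd; pos3(id48) recv 50: fwd; pos0(id82) recv 48: drop
Round 2: pos2(id50) recv 82: fwd; pos3(id48) recv 63: fwd; pos0(id82) recv 50: drop
Round 3: pos3(id48) recv 82: fwd; pos0(id82) recv 63: drop
Round 4: pos0(id82) recv 82: ELECTED
Message ID 63 originates at pos 1; dropped at pos 0 in round 3

Answer: 3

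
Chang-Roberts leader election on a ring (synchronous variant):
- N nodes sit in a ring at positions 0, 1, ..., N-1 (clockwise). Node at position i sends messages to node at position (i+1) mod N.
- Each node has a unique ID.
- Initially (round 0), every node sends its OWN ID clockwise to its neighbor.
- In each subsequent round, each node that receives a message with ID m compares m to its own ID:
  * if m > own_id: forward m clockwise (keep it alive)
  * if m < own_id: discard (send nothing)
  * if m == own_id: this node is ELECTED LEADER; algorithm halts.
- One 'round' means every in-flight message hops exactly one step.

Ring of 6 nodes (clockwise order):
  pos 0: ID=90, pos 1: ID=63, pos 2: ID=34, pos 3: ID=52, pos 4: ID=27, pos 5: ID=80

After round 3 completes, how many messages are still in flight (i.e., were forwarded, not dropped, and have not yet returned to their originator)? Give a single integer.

Answer: 2

Derivation:
Round 1: pos1(id63) recv 90: fwd; pos2(id34) recv 63: fwd; pos3(id52) recv 34: drop; pos4(id27) recv 52: fwd; pos5(id80) recv 27: drop; pos0(id90) recv 80: drop
Round 2: pos2(id34) recv 90: fwd; pos3(id52) recv 63: fwd; pos5(id80) recv 52: drop
Round 3: pos3(id52) recv 90: fwd; pos4(id27) recv 63: fwd
After round 3: 2 messages still in flight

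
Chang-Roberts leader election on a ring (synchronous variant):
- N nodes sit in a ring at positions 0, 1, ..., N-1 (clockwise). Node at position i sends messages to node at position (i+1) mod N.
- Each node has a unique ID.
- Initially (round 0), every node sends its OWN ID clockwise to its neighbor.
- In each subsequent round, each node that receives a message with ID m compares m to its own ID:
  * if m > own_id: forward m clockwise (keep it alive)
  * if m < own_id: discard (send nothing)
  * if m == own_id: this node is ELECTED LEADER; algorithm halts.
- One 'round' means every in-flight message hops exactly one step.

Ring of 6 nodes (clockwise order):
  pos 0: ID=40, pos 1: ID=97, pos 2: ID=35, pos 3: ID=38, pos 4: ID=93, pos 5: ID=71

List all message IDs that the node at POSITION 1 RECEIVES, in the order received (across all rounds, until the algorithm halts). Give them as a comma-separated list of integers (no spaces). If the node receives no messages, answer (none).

Answer: 40,71,93,97

Derivation:
Round 1: pos1(id97) recv 40: drop; pos2(id35) recv 97: fwd; pos3(id38) recv 35: drop; pos4(id93) recv 38: drop; pos5(id71) recv 93: fwd; pos0(id40) recv 71: fwd
Round 2: pos3(id38) recv 97: fwd; pos0(id40) recv 93: fwd; pos1(id97) recv 71: drop
Round 3: pos4(id93) recv 97: fwd; pos1(id97) recv 93: drop
Round 4: pos5(id71) recv 97: fwd
Round 5: pos0(id40) recv 97: fwd
Round 6: pos1(id97) recv 97: ELECTED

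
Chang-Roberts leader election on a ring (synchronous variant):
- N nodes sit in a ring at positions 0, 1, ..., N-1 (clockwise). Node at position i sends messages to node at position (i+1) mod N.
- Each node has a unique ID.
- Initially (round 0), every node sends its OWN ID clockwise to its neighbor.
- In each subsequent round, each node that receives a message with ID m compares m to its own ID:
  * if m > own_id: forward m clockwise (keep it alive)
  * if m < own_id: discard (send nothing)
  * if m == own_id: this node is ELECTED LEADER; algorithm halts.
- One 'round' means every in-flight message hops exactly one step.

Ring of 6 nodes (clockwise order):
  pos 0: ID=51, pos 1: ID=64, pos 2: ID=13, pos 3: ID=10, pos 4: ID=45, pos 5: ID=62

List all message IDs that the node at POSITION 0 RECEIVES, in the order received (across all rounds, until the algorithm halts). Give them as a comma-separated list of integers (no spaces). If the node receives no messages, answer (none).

Answer: 62,64

Derivation:
Round 1: pos1(id64) recv 51: drop; pos2(id13) recv 64: fwd; pos3(id10) recv 13: fwd; pos4(id45) recv 10: drop; pos5(id62) recv 45: drop; pos0(id51) recv 62: fwd
Round 2: pos3(id10) recv 64: fwd; pos4(id45) recv 13: drop; pos1(id64) recv 62: drop
Round 3: pos4(id45) recv 64: fwd
Round 4: pos5(id62) recv 64: fwd
Round 5: pos0(id51) recv 64: fwd
Round 6: pos1(id64) recv 64: ELECTED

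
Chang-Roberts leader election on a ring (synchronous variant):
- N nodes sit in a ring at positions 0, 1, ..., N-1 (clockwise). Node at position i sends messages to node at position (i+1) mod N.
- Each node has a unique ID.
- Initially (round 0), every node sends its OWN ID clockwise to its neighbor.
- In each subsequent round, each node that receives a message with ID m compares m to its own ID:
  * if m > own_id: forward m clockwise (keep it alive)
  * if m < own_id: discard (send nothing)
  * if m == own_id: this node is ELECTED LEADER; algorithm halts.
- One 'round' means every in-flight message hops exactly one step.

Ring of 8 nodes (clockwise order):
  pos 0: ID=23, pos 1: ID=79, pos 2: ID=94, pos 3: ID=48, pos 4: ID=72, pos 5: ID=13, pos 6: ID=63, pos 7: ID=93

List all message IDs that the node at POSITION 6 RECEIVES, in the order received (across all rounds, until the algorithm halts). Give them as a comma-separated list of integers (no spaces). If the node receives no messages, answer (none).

Round 1: pos1(id79) recv 23: drop; pos2(id94) recv 79: drop; pos3(id48) recv 94: fwd; pos4(id72) recv 48: drop; pos5(id13) recv 72: fwd; pos6(id63) recv 13: drop; pos7(id93) recv 63: drop; pos0(id23) recv 93: fwd
Round 2: pos4(id72) recv 94: fwd; pos6(id63) recv 72: fwd; pos1(id79) recv 93: fwd
Round 3: pos5(id13) recv 94: fwd; pos7(id93) recv 72: drop; pos2(id94) recv 93: drop
Round 4: pos6(id63) recv 94: fwd
Round 5: pos7(id93) recv 94: fwd
Round 6: pos0(id23) recv 94: fwd
Round 7: pos1(id79) recv 94: fwd
Round 8: pos2(id94) recv 94: ELECTED

Answer: 13,72,94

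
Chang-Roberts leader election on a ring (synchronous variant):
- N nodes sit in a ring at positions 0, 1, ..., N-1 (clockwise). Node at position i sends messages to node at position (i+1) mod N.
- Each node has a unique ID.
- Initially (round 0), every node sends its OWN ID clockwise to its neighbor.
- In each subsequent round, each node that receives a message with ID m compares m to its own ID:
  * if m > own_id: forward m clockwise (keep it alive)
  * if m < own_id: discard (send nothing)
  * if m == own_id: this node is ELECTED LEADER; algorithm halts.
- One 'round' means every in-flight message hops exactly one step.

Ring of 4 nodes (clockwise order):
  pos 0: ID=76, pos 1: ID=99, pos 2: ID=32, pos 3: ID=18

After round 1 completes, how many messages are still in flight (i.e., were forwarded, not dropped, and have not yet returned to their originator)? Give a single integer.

Round 1: pos1(id99) recv 76: drop; pos2(id32) recv 99: fwd; pos3(id18) recv 32: fwd; pos0(id76) recv 18: drop
After round 1: 2 messages still in flight

Answer: 2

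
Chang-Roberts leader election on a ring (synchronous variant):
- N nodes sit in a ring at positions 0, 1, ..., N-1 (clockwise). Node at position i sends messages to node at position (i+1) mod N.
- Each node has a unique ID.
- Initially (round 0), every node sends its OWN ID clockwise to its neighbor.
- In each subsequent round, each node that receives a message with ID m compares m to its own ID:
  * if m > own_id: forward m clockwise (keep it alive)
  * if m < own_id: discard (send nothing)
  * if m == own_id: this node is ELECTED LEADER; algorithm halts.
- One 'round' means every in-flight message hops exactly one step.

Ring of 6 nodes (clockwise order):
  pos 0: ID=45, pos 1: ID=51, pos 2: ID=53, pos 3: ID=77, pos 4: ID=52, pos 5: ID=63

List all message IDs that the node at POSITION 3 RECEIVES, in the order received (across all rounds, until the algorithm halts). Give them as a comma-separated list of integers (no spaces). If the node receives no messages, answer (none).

Answer: 53,63,77

Derivation:
Round 1: pos1(id51) recv 45: drop; pos2(id53) recv 51: drop; pos3(id77) recv 53: drop; pos4(id52) recv 77: fwd; pos5(id63) recv 52: drop; pos0(id45) recv 63: fwd
Round 2: pos5(id63) recv 77: fwd; pos1(id51) recv 63: fwd
Round 3: pos0(id45) recv 77: fwd; pos2(id53) recv 63: fwd
Round 4: pos1(id51) recv 77: fwd; pos3(id77) recv 63: drop
Round 5: pos2(id53) recv 77: fwd
Round 6: pos3(id77) recv 77: ELECTED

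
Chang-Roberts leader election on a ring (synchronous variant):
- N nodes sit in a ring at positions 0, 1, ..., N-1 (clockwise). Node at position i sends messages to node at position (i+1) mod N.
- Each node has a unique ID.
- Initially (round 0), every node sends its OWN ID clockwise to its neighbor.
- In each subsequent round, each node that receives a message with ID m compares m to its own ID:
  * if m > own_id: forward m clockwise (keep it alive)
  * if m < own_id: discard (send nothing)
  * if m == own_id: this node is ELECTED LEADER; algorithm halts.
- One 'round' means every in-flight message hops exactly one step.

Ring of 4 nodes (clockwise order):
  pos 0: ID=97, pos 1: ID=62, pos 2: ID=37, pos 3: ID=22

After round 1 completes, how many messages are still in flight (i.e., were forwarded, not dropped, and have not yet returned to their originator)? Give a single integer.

Round 1: pos1(id62) recv 97: fwd; pos2(id37) recv 62: fwd; pos3(id22) recv 37: fwd; pos0(id97) recv 22: drop
After round 1: 3 messages still in flight

Answer: 3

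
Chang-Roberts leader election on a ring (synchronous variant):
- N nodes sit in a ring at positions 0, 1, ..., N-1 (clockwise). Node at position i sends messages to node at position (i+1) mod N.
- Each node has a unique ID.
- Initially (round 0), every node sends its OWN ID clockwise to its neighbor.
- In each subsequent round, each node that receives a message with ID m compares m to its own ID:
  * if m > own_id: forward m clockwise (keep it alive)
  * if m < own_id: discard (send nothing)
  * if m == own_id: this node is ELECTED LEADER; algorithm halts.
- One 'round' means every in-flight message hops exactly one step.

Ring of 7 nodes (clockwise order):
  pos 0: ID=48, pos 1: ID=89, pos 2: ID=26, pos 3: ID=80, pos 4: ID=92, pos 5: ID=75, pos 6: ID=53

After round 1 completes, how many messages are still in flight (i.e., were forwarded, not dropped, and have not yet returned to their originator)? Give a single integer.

Round 1: pos1(id89) recv 48: drop; pos2(id26) recv 89: fwd; pos3(id80) recv 26: drop; pos4(id92) recv 80: drop; pos5(id75) recv 92: fwd; pos6(id53) recv 75: fwd; pos0(id48) recv 53: fwd
After round 1: 4 messages still in flight

Answer: 4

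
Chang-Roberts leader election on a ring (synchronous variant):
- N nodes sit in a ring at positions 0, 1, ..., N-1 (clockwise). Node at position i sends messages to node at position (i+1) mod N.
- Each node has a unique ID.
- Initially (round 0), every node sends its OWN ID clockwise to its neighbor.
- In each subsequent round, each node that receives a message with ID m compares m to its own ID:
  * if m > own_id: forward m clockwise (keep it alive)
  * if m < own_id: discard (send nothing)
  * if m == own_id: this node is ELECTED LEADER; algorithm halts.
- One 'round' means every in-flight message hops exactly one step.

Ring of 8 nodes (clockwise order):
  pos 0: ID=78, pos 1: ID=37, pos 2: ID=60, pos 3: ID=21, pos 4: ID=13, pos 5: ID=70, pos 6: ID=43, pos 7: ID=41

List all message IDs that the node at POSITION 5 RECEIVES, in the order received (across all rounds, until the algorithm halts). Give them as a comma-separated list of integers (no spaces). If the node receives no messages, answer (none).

Round 1: pos1(id37) recv 78: fwd; pos2(id60) recv 37: drop; pos3(id21) recv 60: fwd; pos4(id13) recv 21: fwd; pos5(id70) recv 13: drop; pos6(id43) recv 70: fwd; pos7(id41) recv 43: fwd; pos0(id78) recv 41: drop
Round 2: pos2(id60) recv 78: fwd; pos4(id13) recv 60: fwd; pos5(id70) recv 21: drop; pos7(id41) recv 70: fwd; pos0(id78) recv 43: drop
Round 3: pos3(id21) recv 78: fwd; pos5(id70) recv 60: drop; pos0(id78) recv 70: drop
Round 4: pos4(id13) recv 78: fwd
Round 5: pos5(id70) recv 78: fwd
Round 6: pos6(id43) recv 78: fwd
Round 7: pos7(id41) recv 78: fwd
Round 8: pos0(id78) recv 78: ELECTED

Answer: 13,21,60,78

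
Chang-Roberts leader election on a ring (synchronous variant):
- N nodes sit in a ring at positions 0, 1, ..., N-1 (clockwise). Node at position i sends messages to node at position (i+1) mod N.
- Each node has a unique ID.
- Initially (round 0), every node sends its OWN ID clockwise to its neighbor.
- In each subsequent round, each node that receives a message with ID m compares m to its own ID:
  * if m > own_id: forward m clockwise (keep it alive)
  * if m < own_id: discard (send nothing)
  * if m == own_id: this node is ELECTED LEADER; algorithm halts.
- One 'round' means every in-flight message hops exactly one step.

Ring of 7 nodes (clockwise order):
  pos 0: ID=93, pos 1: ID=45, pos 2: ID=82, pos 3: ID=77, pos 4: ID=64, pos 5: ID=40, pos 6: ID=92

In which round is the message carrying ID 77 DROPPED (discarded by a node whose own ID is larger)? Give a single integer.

Round 1: pos1(id45) recv 93: fwd; pos2(id82) recv 45: drop; pos3(id77) recv 82: fwd; pos4(id64) recv 77: fwd; pos5(id40) recv 64: fwd; pos6(id92) recv 40: drop; pos0(id93) recv 92: drop
Round 2: pos2(id82) recv 93: fwd; pos4(id64) recv 82: fwd; pos5(id40) recv 77: fwd; pos6(id92) recv 64: drop
Round 3: pos3(id77) recv 93: fwd; pos5(id40) recv 82: fwd; pos6(id92) recv 77: drop
Round 4: pos4(id64) recv 93: fwd; pos6(id92) recv 82: drop
Round 5: pos5(id40) recv 93: fwd
Round 6: pos6(id92) recv 93: fwd
Round 7: pos0(id93) recv 93: ELECTED
Message ID 77 originates at pos 3; dropped at pos 6 in round 3

Answer: 3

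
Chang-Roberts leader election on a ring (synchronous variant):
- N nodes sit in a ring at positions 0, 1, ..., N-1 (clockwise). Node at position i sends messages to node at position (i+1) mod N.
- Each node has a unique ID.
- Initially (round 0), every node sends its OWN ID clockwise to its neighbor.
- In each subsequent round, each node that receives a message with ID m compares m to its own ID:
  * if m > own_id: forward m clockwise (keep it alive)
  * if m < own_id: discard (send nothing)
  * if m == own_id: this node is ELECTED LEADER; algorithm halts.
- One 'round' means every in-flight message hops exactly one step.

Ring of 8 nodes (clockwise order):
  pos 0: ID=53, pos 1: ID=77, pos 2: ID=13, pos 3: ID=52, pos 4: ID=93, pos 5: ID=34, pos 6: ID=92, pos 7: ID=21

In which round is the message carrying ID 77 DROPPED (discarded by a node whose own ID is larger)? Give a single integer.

Answer: 3

Derivation:
Round 1: pos1(id77) recv 53: drop; pos2(id13) recv 77: fwd; pos3(id52) recv 13: drop; pos4(id93) recv 52: drop; pos5(id34) recv 93: fwd; pos6(id92) recv 34: drop; pos7(id21) recv 92: fwd; pos0(id53) recv 21: drop
Round 2: pos3(id52) recv 77: fwd; pos6(id92) recv 93: fwd; pos0(id53) recv 92: fwd
Round 3: pos4(id93) recv 77: drop; pos7(id21) recv 93: fwd; pos1(id77) recv 92: fwd
Round 4: pos0(id53) recv 93: fwd; pos2(id13) recv 92: fwd
Round 5: pos1(id77) recv 93: fwd; pos3(id52) recv 92: fwd
Round 6: pos2(id13) recv 93: fwd; pos4(id93) recv 92: drop
Round 7: pos3(id52) recv 93: fwd
Round 8: pos4(id93) recv 93: ELECTED
Message ID 77 originates at pos 1; dropped at pos 4 in round 3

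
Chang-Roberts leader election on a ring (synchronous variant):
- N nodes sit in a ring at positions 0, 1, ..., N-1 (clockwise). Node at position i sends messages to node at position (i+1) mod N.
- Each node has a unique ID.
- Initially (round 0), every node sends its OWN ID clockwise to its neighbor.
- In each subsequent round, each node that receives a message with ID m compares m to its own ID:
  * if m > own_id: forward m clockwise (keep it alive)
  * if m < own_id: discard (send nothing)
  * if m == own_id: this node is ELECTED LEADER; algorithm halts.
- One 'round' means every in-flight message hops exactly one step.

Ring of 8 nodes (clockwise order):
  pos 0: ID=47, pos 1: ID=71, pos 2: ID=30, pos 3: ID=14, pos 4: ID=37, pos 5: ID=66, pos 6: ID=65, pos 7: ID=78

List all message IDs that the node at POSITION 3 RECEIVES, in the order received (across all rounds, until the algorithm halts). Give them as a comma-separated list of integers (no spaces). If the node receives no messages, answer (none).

Round 1: pos1(id71) recv 47: drop; pos2(id30) recv 71: fwd; pos3(id14) recv 30: fwd; pos4(id37) recv 14: drop; pos5(id66) recv 37: drop; pos6(id65) recv 66: fwd; pos7(id78) recv 65: drop; pos0(id47) recv 78: fwd
Round 2: pos3(id14) recv 71: fwd; pos4(id37) recv 30: drop; pos7(id78) recv 66: drop; pos1(id71) recv 78: fwd
Round 3: pos4(id37) recv 71: fwd; pos2(id30) recv 78: fwd
Round 4: pos5(id66) recv 71: fwd; pos3(id14) recv 78: fwd
Round 5: pos6(id65) recv 71: fwd; pos4(id37) recv 78: fwd
Round 6: pos7(id78) recv 71: drop; pos5(id66) recv 78: fwd
Round 7: pos6(id65) recv 78: fwd
Round 8: pos7(id78) recv 78: ELECTED

Answer: 30,71,78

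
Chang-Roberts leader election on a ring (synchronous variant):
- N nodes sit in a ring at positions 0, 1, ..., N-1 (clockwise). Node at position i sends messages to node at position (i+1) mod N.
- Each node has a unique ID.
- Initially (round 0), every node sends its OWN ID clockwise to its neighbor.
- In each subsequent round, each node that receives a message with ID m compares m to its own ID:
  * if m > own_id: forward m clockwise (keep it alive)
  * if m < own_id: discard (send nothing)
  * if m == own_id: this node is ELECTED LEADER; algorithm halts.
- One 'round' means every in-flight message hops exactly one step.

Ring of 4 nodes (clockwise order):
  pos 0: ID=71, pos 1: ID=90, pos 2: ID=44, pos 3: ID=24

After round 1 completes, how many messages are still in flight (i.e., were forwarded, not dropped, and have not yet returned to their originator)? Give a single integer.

Round 1: pos1(id90) recv 71: drop; pos2(id44) recv 90: fwd; pos3(id24) recv 44: fwd; pos0(id71) recv 24: drop
After round 1: 2 messages still in flight

Answer: 2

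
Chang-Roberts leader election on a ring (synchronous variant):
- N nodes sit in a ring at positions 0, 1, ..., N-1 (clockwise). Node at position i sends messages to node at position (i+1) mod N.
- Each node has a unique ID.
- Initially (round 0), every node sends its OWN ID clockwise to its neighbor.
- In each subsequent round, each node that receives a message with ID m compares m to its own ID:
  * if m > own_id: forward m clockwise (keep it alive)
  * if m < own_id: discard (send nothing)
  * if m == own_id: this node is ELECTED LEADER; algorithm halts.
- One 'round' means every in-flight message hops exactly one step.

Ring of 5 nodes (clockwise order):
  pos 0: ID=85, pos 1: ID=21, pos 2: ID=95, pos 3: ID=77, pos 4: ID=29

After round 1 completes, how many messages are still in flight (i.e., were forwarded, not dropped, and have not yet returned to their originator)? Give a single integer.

Round 1: pos1(id21) recv 85: fwd; pos2(id95) recv 21: drop; pos3(id77) recv 95: fwd; pos4(id29) recv 77: fwd; pos0(id85) recv 29: drop
After round 1: 3 messages still in flight

Answer: 3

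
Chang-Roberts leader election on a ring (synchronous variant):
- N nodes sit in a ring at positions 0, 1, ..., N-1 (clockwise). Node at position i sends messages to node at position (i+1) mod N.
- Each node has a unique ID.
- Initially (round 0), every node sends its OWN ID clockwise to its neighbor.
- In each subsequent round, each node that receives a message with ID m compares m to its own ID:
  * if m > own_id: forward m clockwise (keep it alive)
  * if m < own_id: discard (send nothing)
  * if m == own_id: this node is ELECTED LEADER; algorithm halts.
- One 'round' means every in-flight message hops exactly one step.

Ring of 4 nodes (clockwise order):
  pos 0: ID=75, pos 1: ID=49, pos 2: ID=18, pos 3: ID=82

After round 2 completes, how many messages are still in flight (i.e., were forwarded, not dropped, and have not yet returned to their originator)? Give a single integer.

Answer: 2

Derivation:
Round 1: pos1(id49) recv 75: fwd; pos2(id18) recv 49: fwd; pos3(id82) recv 18: drop; pos0(id75) recv 82: fwd
Round 2: pos2(id18) recv 75: fwd; pos3(id82) recv 49: drop; pos1(id49) recv 82: fwd
After round 2: 2 messages still in flight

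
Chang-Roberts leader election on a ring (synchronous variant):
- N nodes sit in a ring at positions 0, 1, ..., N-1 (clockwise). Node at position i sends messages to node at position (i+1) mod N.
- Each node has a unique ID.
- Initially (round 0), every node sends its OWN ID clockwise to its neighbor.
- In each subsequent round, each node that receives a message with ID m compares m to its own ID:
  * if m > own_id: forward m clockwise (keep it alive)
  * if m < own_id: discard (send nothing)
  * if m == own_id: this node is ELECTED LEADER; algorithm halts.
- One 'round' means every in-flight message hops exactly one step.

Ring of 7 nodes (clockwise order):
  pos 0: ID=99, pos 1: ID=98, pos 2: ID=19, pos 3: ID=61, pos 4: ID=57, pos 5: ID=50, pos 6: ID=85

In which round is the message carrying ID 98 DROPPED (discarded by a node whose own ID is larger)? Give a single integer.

Round 1: pos1(id98) recv 99: fwd; pos2(id19) recv 98: fwd; pos3(id61) recv 19: drop; pos4(id57) recv 61: fwd; pos5(id50) recv 57: fwd; pos6(id85) recv 50: drop; pos0(id99) recv 85: drop
Round 2: pos2(id19) recv 99: fwd; pos3(id61) recv 98: fwd; pos5(id50) recv 61: fwd; pos6(id85) recv 57: drop
Round 3: pos3(id61) recv 99: fwd; pos4(id57) recv 98: fwd; pos6(id85) recv 61: drop
Round 4: pos4(id57) recv 99: fwd; pos5(id50) recv 98: fwd
Round 5: pos5(id50) recv 99: fwd; pos6(id85) recv 98: fwd
Round 6: pos6(id85) recv 99: fwd; pos0(id99) recv 98: drop
Round 7: pos0(id99) recv 99: ELECTED
Message ID 98 originates at pos 1; dropped at pos 0 in round 6

Answer: 6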